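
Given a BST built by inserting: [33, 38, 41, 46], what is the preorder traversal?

Tree insertion order: [33, 38, 41, 46]
Tree (level-order array): [33, None, 38, None, 41, None, 46]
Preorder traversal: [33, 38, 41, 46]


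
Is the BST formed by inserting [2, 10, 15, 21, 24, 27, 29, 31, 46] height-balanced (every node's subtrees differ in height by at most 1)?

Tree (level-order array): [2, None, 10, None, 15, None, 21, None, 24, None, 27, None, 29, None, 31, None, 46]
Definition: a tree is height-balanced if, at every node, |h(left) - h(right)| <= 1 (empty subtree has height -1).
Bottom-up per-node check:
  node 46: h_left=-1, h_right=-1, diff=0 [OK], height=0
  node 31: h_left=-1, h_right=0, diff=1 [OK], height=1
  node 29: h_left=-1, h_right=1, diff=2 [FAIL (|-1-1|=2 > 1)], height=2
  node 27: h_left=-1, h_right=2, diff=3 [FAIL (|-1-2|=3 > 1)], height=3
  node 24: h_left=-1, h_right=3, diff=4 [FAIL (|-1-3|=4 > 1)], height=4
  node 21: h_left=-1, h_right=4, diff=5 [FAIL (|-1-4|=5 > 1)], height=5
  node 15: h_left=-1, h_right=5, diff=6 [FAIL (|-1-5|=6 > 1)], height=6
  node 10: h_left=-1, h_right=6, diff=7 [FAIL (|-1-6|=7 > 1)], height=7
  node 2: h_left=-1, h_right=7, diff=8 [FAIL (|-1-7|=8 > 1)], height=8
Node 29 violates the condition: |-1 - 1| = 2 > 1.
Result: Not balanced


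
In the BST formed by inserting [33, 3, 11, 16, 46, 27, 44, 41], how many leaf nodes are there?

Tree built from: [33, 3, 11, 16, 46, 27, 44, 41]
Tree (level-order array): [33, 3, 46, None, 11, 44, None, None, 16, 41, None, None, 27]
Rule: A leaf has 0 children.
Per-node child counts:
  node 33: 2 child(ren)
  node 3: 1 child(ren)
  node 11: 1 child(ren)
  node 16: 1 child(ren)
  node 27: 0 child(ren)
  node 46: 1 child(ren)
  node 44: 1 child(ren)
  node 41: 0 child(ren)
Matching nodes: [27, 41]
Count of leaf nodes: 2


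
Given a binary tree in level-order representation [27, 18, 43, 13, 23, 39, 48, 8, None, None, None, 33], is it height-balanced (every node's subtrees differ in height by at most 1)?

Tree (level-order array): [27, 18, 43, 13, 23, 39, 48, 8, None, None, None, 33]
Definition: a tree is height-balanced if, at every node, |h(left) - h(right)| <= 1 (empty subtree has height -1).
Bottom-up per-node check:
  node 8: h_left=-1, h_right=-1, diff=0 [OK], height=0
  node 13: h_left=0, h_right=-1, diff=1 [OK], height=1
  node 23: h_left=-1, h_right=-1, diff=0 [OK], height=0
  node 18: h_left=1, h_right=0, diff=1 [OK], height=2
  node 33: h_left=-1, h_right=-1, diff=0 [OK], height=0
  node 39: h_left=0, h_right=-1, diff=1 [OK], height=1
  node 48: h_left=-1, h_right=-1, diff=0 [OK], height=0
  node 43: h_left=1, h_right=0, diff=1 [OK], height=2
  node 27: h_left=2, h_right=2, diff=0 [OK], height=3
All nodes satisfy the balance condition.
Result: Balanced


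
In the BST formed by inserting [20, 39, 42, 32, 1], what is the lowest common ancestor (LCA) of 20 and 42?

Tree insertion order: [20, 39, 42, 32, 1]
Tree (level-order array): [20, 1, 39, None, None, 32, 42]
In a BST, the LCA of p=20, q=42 is the first node v on the
root-to-leaf path with p <= v <= q (go left if both < v, right if both > v).
Walk from root:
  at 20: 20 <= 20 <= 42, this is the LCA
LCA = 20


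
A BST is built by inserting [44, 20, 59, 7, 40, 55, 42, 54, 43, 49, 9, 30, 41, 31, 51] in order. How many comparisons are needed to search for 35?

Search path for 35: 44 -> 20 -> 40 -> 30 -> 31
Found: False
Comparisons: 5


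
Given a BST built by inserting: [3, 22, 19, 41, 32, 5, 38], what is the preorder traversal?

Tree insertion order: [3, 22, 19, 41, 32, 5, 38]
Tree (level-order array): [3, None, 22, 19, 41, 5, None, 32, None, None, None, None, 38]
Preorder traversal: [3, 22, 19, 5, 41, 32, 38]


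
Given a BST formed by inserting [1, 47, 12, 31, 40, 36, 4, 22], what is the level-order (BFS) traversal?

Tree insertion order: [1, 47, 12, 31, 40, 36, 4, 22]
Tree (level-order array): [1, None, 47, 12, None, 4, 31, None, None, 22, 40, None, None, 36]
BFS from the root, enqueuing left then right child of each popped node:
  queue [1] -> pop 1, enqueue [47], visited so far: [1]
  queue [47] -> pop 47, enqueue [12], visited so far: [1, 47]
  queue [12] -> pop 12, enqueue [4, 31], visited so far: [1, 47, 12]
  queue [4, 31] -> pop 4, enqueue [none], visited so far: [1, 47, 12, 4]
  queue [31] -> pop 31, enqueue [22, 40], visited so far: [1, 47, 12, 4, 31]
  queue [22, 40] -> pop 22, enqueue [none], visited so far: [1, 47, 12, 4, 31, 22]
  queue [40] -> pop 40, enqueue [36], visited so far: [1, 47, 12, 4, 31, 22, 40]
  queue [36] -> pop 36, enqueue [none], visited so far: [1, 47, 12, 4, 31, 22, 40, 36]
Result: [1, 47, 12, 4, 31, 22, 40, 36]


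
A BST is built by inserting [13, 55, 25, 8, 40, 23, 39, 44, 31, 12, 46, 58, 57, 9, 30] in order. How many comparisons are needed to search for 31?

Search path for 31: 13 -> 55 -> 25 -> 40 -> 39 -> 31
Found: True
Comparisons: 6


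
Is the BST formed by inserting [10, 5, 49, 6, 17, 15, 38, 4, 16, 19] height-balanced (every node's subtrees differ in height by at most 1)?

Tree (level-order array): [10, 5, 49, 4, 6, 17, None, None, None, None, None, 15, 38, None, 16, 19]
Definition: a tree is height-balanced if, at every node, |h(left) - h(right)| <= 1 (empty subtree has height -1).
Bottom-up per-node check:
  node 4: h_left=-1, h_right=-1, diff=0 [OK], height=0
  node 6: h_left=-1, h_right=-1, diff=0 [OK], height=0
  node 5: h_left=0, h_right=0, diff=0 [OK], height=1
  node 16: h_left=-1, h_right=-1, diff=0 [OK], height=0
  node 15: h_left=-1, h_right=0, diff=1 [OK], height=1
  node 19: h_left=-1, h_right=-1, diff=0 [OK], height=0
  node 38: h_left=0, h_right=-1, diff=1 [OK], height=1
  node 17: h_left=1, h_right=1, diff=0 [OK], height=2
  node 49: h_left=2, h_right=-1, diff=3 [FAIL (|2--1|=3 > 1)], height=3
  node 10: h_left=1, h_right=3, diff=2 [FAIL (|1-3|=2 > 1)], height=4
Node 49 violates the condition: |2 - -1| = 3 > 1.
Result: Not balanced


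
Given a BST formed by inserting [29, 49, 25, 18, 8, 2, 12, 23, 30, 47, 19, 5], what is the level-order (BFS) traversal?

Tree insertion order: [29, 49, 25, 18, 8, 2, 12, 23, 30, 47, 19, 5]
Tree (level-order array): [29, 25, 49, 18, None, 30, None, 8, 23, None, 47, 2, 12, 19, None, None, None, None, 5]
BFS from the root, enqueuing left then right child of each popped node:
  queue [29] -> pop 29, enqueue [25, 49], visited so far: [29]
  queue [25, 49] -> pop 25, enqueue [18], visited so far: [29, 25]
  queue [49, 18] -> pop 49, enqueue [30], visited so far: [29, 25, 49]
  queue [18, 30] -> pop 18, enqueue [8, 23], visited so far: [29, 25, 49, 18]
  queue [30, 8, 23] -> pop 30, enqueue [47], visited so far: [29, 25, 49, 18, 30]
  queue [8, 23, 47] -> pop 8, enqueue [2, 12], visited so far: [29, 25, 49, 18, 30, 8]
  queue [23, 47, 2, 12] -> pop 23, enqueue [19], visited so far: [29, 25, 49, 18, 30, 8, 23]
  queue [47, 2, 12, 19] -> pop 47, enqueue [none], visited so far: [29, 25, 49, 18, 30, 8, 23, 47]
  queue [2, 12, 19] -> pop 2, enqueue [5], visited so far: [29, 25, 49, 18, 30, 8, 23, 47, 2]
  queue [12, 19, 5] -> pop 12, enqueue [none], visited so far: [29, 25, 49, 18, 30, 8, 23, 47, 2, 12]
  queue [19, 5] -> pop 19, enqueue [none], visited so far: [29, 25, 49, 18, 30, 8, 23, 47, 2, 12, 19]
  queue [5] -> pop 5, enqueue [none], visited so far: [29, 25, 49, 18, 30, 8, 23, 47, 2, 12, 19, 5]
Result: [29, 25, 49, 18, 30, 8, 23, 47, 2, 12, 19, 5]


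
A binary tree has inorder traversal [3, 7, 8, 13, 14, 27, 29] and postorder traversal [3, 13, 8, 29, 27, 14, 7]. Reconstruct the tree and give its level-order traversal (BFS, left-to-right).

Inorder:   [3, 7, 8, 13, 14, 27, 29]
Postorder: [3, 13, 8, 29, 27, 14, 7]
Algorithm: postorder visits root last, so walk postorder right-to-left;
each value is the root of the current inorder slice — split it at that
value, recurse on the right subtree first, then the left.
Recursive splits:
  root=7; inorder splits into left=[3], right=[8, 13, 14, 27, 29]
  root=14; inorder splits into left=[8, 13], right=[27, 29]
  root=27; inorder splits into left=[], right=[29]
  root=29; inorder splits into left=[], right=[]
  root=8; inorder splits into left=[], right=[13]
  root=13; inorder splits into left=[], right=[]
  root=3; inorder splits into left=[], right=[]
Reconstructed level-order: [7, 3, 14, 8, 27, 13, 29]


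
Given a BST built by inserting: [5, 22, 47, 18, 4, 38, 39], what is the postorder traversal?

Tree insertion order: [5, 22, 47, 18, 4, 38, 39]
Tree (level-order array): [5, 4, 22, None, None, 18, 47, None, None, 38, None, None, 39]
Postorder traversal: [4, 18, 39, 38, 47, 22, 5]


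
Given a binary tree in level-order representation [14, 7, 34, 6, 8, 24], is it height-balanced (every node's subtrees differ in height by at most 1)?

Tree (level-order array): [14, 7, 34, 6, 8, 24]
Definition: a tree is height-balanced if, at every node, |h(left) - h(right)| <= 1 (empty subtree has height -1).
Bottom-up per-node check:
  node 6: h_left=-1, h_right=-1, diff=0 [OK], height=0
  node 8: h_left=-1, h_right=-1, diff=0 [OK], height=0
  node 7: h_left=0, h_right=0, diff=0 [OK], height=1
  node 24: h_left=-1, h_right=-1, diff=0 [OK], height=0
  node 34: h_left=0, h_right=-1, diff=1 [OK], height=1
  node 14: h_left=1, h_right=1, diff=0 [OK], height=2
All nodes satisfy the balance condition.
Result: Balanced


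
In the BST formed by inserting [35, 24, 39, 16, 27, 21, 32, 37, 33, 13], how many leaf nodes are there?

Tree built from: [35, 24, 39, 16, 27, 21, 32, 37, 33, 13]
Tree (level-order array): [35, 24, 39, 16, 27, 37, None, 13, 21, None, 32, None, None, None, None, None, None, None, 33]
Rule: A leaf has 0 children.
Per-node child counts:
  node 35: 2 child(ren)
  node 24: 2 child(ren)
  node 16: 2 child(ren)
  node 13: 0 child(ren)
  node 21: 0 child(ren)
  node 27: 1 child(ren)
  node 32: 1 child(ren)
  node 33: 0 child(ren)
  node 39: 1 child(ren)
  node 37: 0 child(ren)
Matching nodes: [13, 21, 33, 37]
Count of leaf nodes: 4


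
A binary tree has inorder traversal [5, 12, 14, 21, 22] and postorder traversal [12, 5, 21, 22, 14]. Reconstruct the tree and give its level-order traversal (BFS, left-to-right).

Inorder:   [5, 12, 14, 21, 22]
Postorder: [12, 5, 21, 22, 14]
Algorithm: postorder visits root last, so walk postorder right-to-left;
each value is the root of the current inorder slice — split it at that
value, recurse on the right subtree first, then the left.
Recursive splits:
  root=14; inorder splits into left=[5, 12], right=[21, 22]
  root=22; inorder splits into left=[21], right=[]
  root=21; inorder splits into left=[], right=[]
  root=5; inorder splits into left=[], right=[12]
  root=12; inorder splits into left=[], right=[]
Reconstructed level-order: [14, 5, 22, 12, 21]


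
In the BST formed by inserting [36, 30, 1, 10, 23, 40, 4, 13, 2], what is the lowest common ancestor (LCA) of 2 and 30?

Tree insertion order: [36, 30, 1, 10, 23, 40, 4, 13, 2]
Tree (level-order array): [36, 30, 40, 1, None, None, None, None, 10, 4, 23, 2, None, 13]
In a BST, the LCA of p=2, q=30 is the first node v on the
root-to-leaf path with p <= v <= q (go left if both < v, right if both > v).
Walk from root:
  at 36: both 2 and 30 < 36, go left
  at 30: 2 <= 30 <= 30, this is the LCA
LCA = 30


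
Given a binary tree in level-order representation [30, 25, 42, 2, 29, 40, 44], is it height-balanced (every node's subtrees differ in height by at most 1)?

Tree (level-order array): [30, 25, 42, 2, 29, 40, 44]
Definition: a tree is height-balanced if, at every node, |h(left) - h(right)| <= 1 (empty subtree has height -1).
Bottom-up per-node check:
  node 2: h_left=-1, h_right=-1, diff=0 [OK], height=0
  node 29: h_left=-1, h_right=-1, diff=0 [OK], height=0
  node 25: h_left=0, h_right=0, diff=0 [OK], height=1
  node 40: h_left=-1, h_right=-1, diff=0 [OK], height=0
  node 44: h_left=-1, h_right=-1, diff=0 [OK], height=0
  node 42: h_left=0, h_right=0, diff=0 [OK], height=1
  node 30: h_left=1, h_right=1, diff=0 [OK], height=2
All nodes satisfy the balance condition.
Result: Balanced


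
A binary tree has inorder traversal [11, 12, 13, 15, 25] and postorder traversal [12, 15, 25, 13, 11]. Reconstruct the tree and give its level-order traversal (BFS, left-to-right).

Inorder:   [11, 12, 13, 15, 25]
Postorder: [12, 15, 25, 13, 11]
Algorithm: postorder visits root last, so walk postorder right-to-left;
each value is the root of the current inorder slice — split it at that
value, recurse on the right subtree first, then the left.
Recursive splits:
  root=11; inorder splits into left=[], right=[12, 13, 15, 25]
  root=13; inorder splits into left=[12], right=[15, 25]
  root=25; inorder splits into left=[15], right=[]
  root=15; inorder splits into left=[], right=[]
  root=12; inorder splits into left=[], right=[]
Reconstructed level-order: [11, 13, 12, 25, 15]


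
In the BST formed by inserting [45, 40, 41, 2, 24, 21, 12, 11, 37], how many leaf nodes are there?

Tree built from: [45, 40, 41, 2, 24, 21, 12, 11, 37]
Tree (level-order array): [45, 40, None, 2, 41, None, 24, None, None, 21, 37, 12, None, None, None, 11]
Rule: A leaf has 0 children.
Per-node child counts:
  node 45: 1 child(ren)
  node 40: 2 child(ren)
  node 2: 1 child(ren)
  node 24: 2 child(ren)
  node 21: 1 child(ren)
  node 12: 1 child(ren)
  node 11: 0 child(ren)
  node 37: 0 child(ren)
  node 41: 0 child(ren)
Matching nodes: [11, 37, 41]
Count of leaf nodes: 3


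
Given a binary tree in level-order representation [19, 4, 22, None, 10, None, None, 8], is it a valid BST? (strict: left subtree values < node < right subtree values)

Level-order array: [19, 4, 22, None, 10, None, None, 8]
Validate using subtree bounds (lo, hi): at each node, require lo < value < hi,
then recurse left with hi=value and right with lo=value.
Preorder trace (stopping at first violation):
  at node 19 with bounds (-inf, +inf): OK
  at node 4 with bounds (-inf, 19): OK
  at node 10 with bounds (4, 19): OK
  at node 8 with bounds (4, 10): OK
  at node 22 with bounds (19, +inf): OK
No violation found at any node.
Result: Valid BST


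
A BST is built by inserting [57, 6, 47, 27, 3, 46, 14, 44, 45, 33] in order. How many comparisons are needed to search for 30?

Search path for 30: 57 -> 6 -> 47 -> 27 -> 46 -> 44 -> 33
Found: False
Comparisons: 7


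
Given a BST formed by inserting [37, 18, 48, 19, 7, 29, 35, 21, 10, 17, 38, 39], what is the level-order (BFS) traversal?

Tree insertion order: [37, 18, 48, 19, 7, 29, 35, 21, 10, 17, 38, 39]
Tree (level-order array): [37, 18, 48, 7, 19, 38, None, None, 10, None, 29, None, 39, None, 17, 21, 35]
BFS from the root, enqueuing left then right child of each popped node:
  queue [37] -> pop 37, enqueue [18, 48], visited so far: [37]
  queue [18, 48] -> pop 18, enqueue [7, 19], visited so far: [37, 18]
  queue [48, 7, 19] -> pop 48, enqueue [38], visited so far: [37, 18, 48]
  queue [7, 19, 38] -> pop 7, enqueue [10], visited so far: [37, 18, 48, 7]
  queue [19, 38, 10] -> pop 19, enqueue [29], visited so far: [37, 18, 48, 7, 19]
  queue [38, 10, 29] -> pop 38, enqueue [39], visited so far: [37, 18, 48, 7, 19, 38]
  queue [10, 29, 39] -> pop 10, enqueue [17], visited so far: [37, 18, 48, 7, 19, 38, 10]
  queue [29, 39, 17] -> pop 29, enqueue [21, 35], visited so far: [37, 18, 48, 7, 19, 38, 10, 29]
  queue [39, 17, 21, 35] -> pop 39, enqueue [none], visited so far: [37, 18, 48, 7, 19, 38, 10, 29, 39]
  queue [17, 21, 35] -> pop 17, enqueue [none], visited so far: [37, 18, 48, 7, 19, 38, 10, 29, 39, 17]
  queue [21, 35] -> pop 21, enqueue [none], visited so far: [37, 18, 48, 7, 19, 38, 10, 29, 39, 17, 21]
  queue [35] -> pop 35, enqueue [none], visited so far: [37, 18, 48, 7, 19, 38, 10, 29, 39, 17, 21, 35]
Result: [37, 18, 48, 7, 19, 38, 10, 29, 39, 17, 21, 35]


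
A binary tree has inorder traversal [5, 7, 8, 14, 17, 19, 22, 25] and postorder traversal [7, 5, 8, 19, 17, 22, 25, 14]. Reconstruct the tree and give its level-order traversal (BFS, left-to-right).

Inorder:   [5, 7, 8, 14, 17, 19, 22, 25]
Postorder: [7, 5, 8, 19, 17, 22, 25, 14]
Algorithm: postorder visits root last, so walk postorder right-to-left;
each value is the root of the current inorder slice — split it at that
value, recurse on the right subtree first, then the left.
Recursive splits:
  root=14; inorder splits into left=[5, 7, 8], right=[17, 19, 22, 25]
  root=25; inorder splits into left=[17, 19, 22], right=[]
  root=22; inorder splits into left=[17, 19], right=[]
  root=17; inorder splits into left=[], right=[19]
  root=19; inorder splits into left=[], right=[]
  root=8; inorder splits into left=[5, 7], right=[]
  root=5; inorder splits into left=[], right=[7]
  root=7; inorder splits into left=[], right=[]
Reconstructed level-order: [14, 8, 25, 5, 22, 7, 17, 19]


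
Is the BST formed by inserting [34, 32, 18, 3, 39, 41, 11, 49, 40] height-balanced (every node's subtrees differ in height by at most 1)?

Tree (level-order array): [34, 32, 39, 18, None, None, 41, 3, None, 40, 49, None, 11]
Definition: a tree is height-balanced if, at every node, |h(left) - h(right)| <= 1 (empty subtree has height -1).
Bottom-up per-node check:
  node 11: h_left=-1, h_right=-1, diff=0 [OK], height=0
  node 3: h_left=-1, h_right=0, diff=1 [OK], height=1
  node 18: h_left=1, h_right=-1, diff=2 [FAIL (|1--1|=2 > 1)], height=2
  node 32: h_left=2, h_right=-1, diff=3 [FAIL (|2--1|=3 > 1)], height=3
  node 40: h_left=-1, h_right=-1, diff=0 [OK], height=0
  node 49: h_left=-1, h_right=-1, diff=0 [OK], height=0
  node 41: h_left=0, h_right=0, diff=0 [OK], height=1
  node 39: h_left=-1, h_right=1, diff=2 [FAIL (|-1-1|=2 > 1)], height=2
  node 34: h_left=3, h_right=2, diff=1 [OK], height=4
Node 18 violates the condition: |1 - -1| = 2 > 1.
Result: Not balanced


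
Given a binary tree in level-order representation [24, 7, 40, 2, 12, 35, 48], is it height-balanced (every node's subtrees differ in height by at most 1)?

Tree (level-order array): [24, 7, 40, 2, 12, 35, 48]
Definition: a tree is height-balanced if, at every node, |h(left) - h(right)| <= 1 (empty subtree has height -1).
Bottom-up per-node check:
  node 2: h_left=-1, h_right=-1, diff=0 [OK], height=0
  node 12: h_left=-1, h_right=-1, diff=0 [OK], height=0
  node 7: h_left=0, h_right=0, diff=0 [OK], height=1
  node 35: h_left=-1, h_right=-1, diff=0 [OK], height=0
  node 48: h_left=-1, h_right=-1, diff=0 [OK], height=0
  node 40: h_left=0, h_right=0, diff=0 [OK], height=1
  node 24: h_left=1, h_right=1, diff=0 [OK], height=2
All nodes satisfy the balance condition.
Result: Balanced


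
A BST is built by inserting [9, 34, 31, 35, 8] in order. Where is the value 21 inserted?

Starting tree (level order): [9, 8, 34, None, None, 31, 35]
Insertion path: 9 -> 34 -> 31
Result: insert 21 as left child of 31
Final tree (level order): [9, 8, 34, None, None, 31, 35, 21]


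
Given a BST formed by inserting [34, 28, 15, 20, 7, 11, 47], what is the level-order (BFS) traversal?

Tree insertion order: [34, 28, 15, 20, 7, 11, 47]
Tree (level-order array): [34, 28, 47, 15, None, None, None, 7, 20, None, 11]
BFS from the root, enqueuing left then right child of each popped node:
  queue [34] -> pop 34, enqueue [28, 47], visited so far: [34]
  queue [28, 47] -> pop 28, enqueue [15], visited so far: [34, 28]
  queue [47, 15] -> pop 47, enqueue [none], visited so far: [34, 28, 47]
  queue [15] -> pop 15, enqueue [7, 20], visited so far: [34, 28, 47, 15]
  queue [7, 20] -> pop 7, enqueue [11], visited so far: [34, 28, 47, 15, 7]
  queue [20, 11] -> pop 20, enqueue [none], visited so far: [34, 28, 47, 15, 7, 20]
  queue [11] -> pop 11, enqueue [none], visited so far: [34, 28, 47, 15, 7, 20, 11]
Result: [34, 28, 47, 15, 7, 20, 11]


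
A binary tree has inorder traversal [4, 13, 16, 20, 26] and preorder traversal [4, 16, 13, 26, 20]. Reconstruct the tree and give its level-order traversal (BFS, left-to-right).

Inorder:  [4, 13, 16, 20, 26]
Preorder: [4, 16, 13, 26, 20]
Algorithm: preorder visits root first, so consume preorder in order;
for each root, split the current inorder slice at that value into
left-subtree inorder and right-subtree inorder, then recurse.
Recursive splits:
  root=4; inorder splits into left=[], right=[13, 16, 20, 26]
  root=16; inorder splits into left=[13], right=[20, 26]
  root=13; inorder splits into left=[], right=[]
  root=26; inorder splits into left=[20], right=[]
  root=20; inorder splits into left=[], right=[]
Reconstructed level-order: [4, 16, 13, 26, 20]


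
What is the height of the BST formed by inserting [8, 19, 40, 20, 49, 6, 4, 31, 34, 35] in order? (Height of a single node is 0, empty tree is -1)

Insertion order: [8, 19, 40, 20, 49, 6, 4, 31, 34, 35]
Tree (level-order array): [8, 6, 19, 4, None, None, 40, None, None, 20, 49, None, 31, None, None, None, 34, None, 35]
Compute height bottom-up (empty subtree = -1):
  height(4) = 1 + max(-1, -1) = 0
  height(6) = 1 + max(0, -1) = 1
  height(35) = 1 + max(-1, -1) = 0
  height(34) = 1 + max(-1, 0) = 1
  height(31) = 1 + max(-1, 1) = 2
  height(20) = 1 + max(-1, 2) = 3
  height(49) = 1 + max(-1, -1) = 0
  height(40) = 1 + max(3, 0) = 4
  height(19) = 1 + max(-1, 4) = 5
  height(8) = 1 + max(1, 5) = 6
Height = 6


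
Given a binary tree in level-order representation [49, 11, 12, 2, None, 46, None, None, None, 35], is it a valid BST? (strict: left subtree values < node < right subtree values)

Level-order array: [49, 11, 12, 2, None, 46, None, None, None, 35]
Validate using subtree bounds (lo, hi): at each node, require lo < value < hi,
then recurse left with hi=value and right with lo=value.
Preorder trace (stopping at first violation):
  at node 49 with bounds (-inf, +inf): OK
  at node 11 with bounds (-inf, 49): OK
  at node 2 with bounds (-inf, 11): OK
  at node 12 with bounds (49, +inf): VIOLATION
Node 12 violates its bound: not (49 < 12 < +inf).
Result: Not a valid BST


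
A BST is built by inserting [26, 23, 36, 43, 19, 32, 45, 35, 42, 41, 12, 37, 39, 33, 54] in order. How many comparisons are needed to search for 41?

Search path for 41: 26 -> 36 -> 43 -> 42 -> 41
Found: True
Comparisons: 5


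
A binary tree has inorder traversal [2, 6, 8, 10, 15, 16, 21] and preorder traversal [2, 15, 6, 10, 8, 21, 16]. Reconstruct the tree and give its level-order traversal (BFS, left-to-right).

Inorder:  [2, 6, 8, 10, 15, 16, 21]
Preorder: [2, 15, 6, 10, 8, 21, 16]
Algorithm: preorder visits root first, so consume preorder in order;
for each root, split the current inorder slice at that value into
left-subtree inorder and right-subtree inorder, then recurse.
Recursive splits:
  root=2; inorder splits into left=[], right=[6, 8, 10, 15, 16, 21]
  root=15; inorder splits into left=[6, 8, 10], right=[16, 21]
  root=6; inorder splits into left=[], right=[8, 10]
  root=10; inorder splits into left=[8], right=[]
  root=8; inorder splits into left=[], right=[]
  root=21; inorder splits into left=[16], right=[]
  root=16; inorder splits into left=[], right=[]
Reconstructed level-order: [2, 15, 6, 21, 10, 16, 8]


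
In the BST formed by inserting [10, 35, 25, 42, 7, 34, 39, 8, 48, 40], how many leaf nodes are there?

Tree built from: [10, 35, 25, 42, 7, 34, 39, 8, 48, 40]
Tree (level-order array): [10, 7, 35, None, 8, 25, 42, None, None, None, 34, 39, 48, None, None, None, 40]
Rule: A leaf has 0 children.
Per-node child counts:
  node 10: 2 child(ren)
  node 7: 1 child(ren)
  node 8: 0 child(ren)
  node 35: 2 child(ren)
  node 25: 1 child(ren)
  node 34: 0 child(ren)
  node 42: 2 child(ren)
  node 39: 1 child(ren)
  node 40: 0 child(ren)
  node 48: 0 child(ren)
Matching nodes: [8, 34, 40, 48]
Count of leaf nodes: 4


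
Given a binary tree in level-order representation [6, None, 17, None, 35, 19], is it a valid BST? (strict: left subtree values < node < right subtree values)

Level-order array: [6, None, 17, None, 35, 19]
Validate using subtree bounds (lo, hi): at each node, require lo < value < hi,
then recurse left with hi=value and right with lo=value.
Preorder trace (stopping at first violation):
  at node 6 with bounds (-inf, +inf): OK
  at node 17 with bounds (6, +inf): OK
  at node 35 with bounds (17, +inf): OK
  at node 19 with bounds (17, 35): OK
No violation found at any node.
Result: Valid BST


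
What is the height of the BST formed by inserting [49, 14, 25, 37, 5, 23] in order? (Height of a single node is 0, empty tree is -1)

Insertion order: [49, 14, 25, 37, 5, 23]
Tree (level-order array): [49, 14, None, 5, 25, None, None, 23, 37]
Compute height bottom-up (empty subtree = -1):
  height(5) = 1 + max(-1, -1) = 0
  height(23) = 1 + max(-1, -1) = 0
  height(37) = 1 + max(-1, -1) = 0
  height(25) = 1 + max(0, 0) = 1
  height(14) = 1 + max(0, 1) = 2
  height(49) = 1 + max(2, -1) = 3
Height = 3


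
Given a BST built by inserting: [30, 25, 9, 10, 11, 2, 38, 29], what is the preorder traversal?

Tree insertion order: [30, 25, 9, 10, 11, 2, 38, 29]
Tree (level-order array): [30, 25, 38, 9, 29, None, None, 2, 10, None, None, None, None, None, 11]
Preorder traversal: [30, 25, 9, 2, 10, 11, 29, 38]


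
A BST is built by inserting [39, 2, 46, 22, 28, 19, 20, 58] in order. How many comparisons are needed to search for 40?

Search path for 40: 39 -> 46
Found: False
Comparisons: 2


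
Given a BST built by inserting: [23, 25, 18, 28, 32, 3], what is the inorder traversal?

Tree insertion order: [23, 25, 18, 28, 32, 3]
Tree (level-order array): [23, 18, 25, 3, None, None, 28, None, None, None, 32]
Inorder traversal: [3, 18, 23, 25, 28, 32]


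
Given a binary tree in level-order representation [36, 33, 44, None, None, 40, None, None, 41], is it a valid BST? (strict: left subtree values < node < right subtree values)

Level-order array: [36, 33, 44, None, None, 40, None, None, 41]
Validate using subtree bounds (lo, hi): at each node, require lo < value < hi,
then recurse left with hi=value and right with lo=value.
Preorder trace (stopping at first violation):
  at node 36 with bounds (-inf, +inf): OK
  at node 33 with bounds (-inf, 36): OK
  at node 44 with bounds (36, +inf): OK
  at node 40 with bounds (36, 44): OK
  at node 41 with bounds (40, 44): OK
No violation found at any node.
Result: Valid BST


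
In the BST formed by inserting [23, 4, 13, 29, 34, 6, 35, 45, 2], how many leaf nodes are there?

Tree built from: [23, 4, 13, 29, 34, 6, 35, 45, 2]
Tree (level-order array): [23, 4, 29, 2, 13, None, 34, None, None, 6, None, None, 35, None, None, None, 45]
Rule: A leaf has 0 children.
Per-node child counts:
  node 23: 2 child(ren)
  node 4: 2 child(ren)
  node 2: 0 child(ren)
  node 13: 1 child(ren)
  node 6: 0 child(ren)
  node 29: 1 child(ren)
  node 34: 1 child(ren)
  node 35: 1 child(ren)
  node 45: 0 child(ren)
Matching nodes: [2, 6, 45]
Count of leaf nodes: 3


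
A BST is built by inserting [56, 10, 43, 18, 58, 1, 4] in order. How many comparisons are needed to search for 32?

Search path for 32: 56 -> 10 -> 43 -> 18
Found: False
Comparisons: 4


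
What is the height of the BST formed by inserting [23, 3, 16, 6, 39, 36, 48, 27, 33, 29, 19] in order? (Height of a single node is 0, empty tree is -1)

Insertion order: [23, 3, 16, 6, 39, 36, 48, 27, 33, 29, 19]
Tree (level-order array): [23, 3, 39, None, 16, 36, 48, 6, 19, 27, None, None, None, None, None, None, None, None, 33, 29]
Compute height bottom-up (empty subtree = -1):
  height(6) = 1 + max(-1, -1) = 0
  height(19) = 1 + max(-1, -1) = 0
  height(16) = 1 + max(0, 0) = 1
  height(3) = 1 + max(-1, 1) = 2
  height(29) = 1 + max(-1, -1) = 0
  height(33) = 1 + max(0, -1) = 1
  height(27) = 1 + max(-1, 1) = 2
  height(36) = 1 + max(2, -1) = 3
  height(48) = 1 + max(-1, -1) = 0
  height(39) = 1 + max(3, 0) = 4
  height(23) = 1 + max(2, 4) = 5
Height = 5


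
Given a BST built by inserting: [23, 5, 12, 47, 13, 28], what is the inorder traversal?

Tree insertion order: [23, 5, 12, 47, 13, 28]
Tree (level-order array): [23, 5, 47, None, 12, 28, None, None, 13]
Inorder traversal: [5, 12, 13, 23, 28, 47]


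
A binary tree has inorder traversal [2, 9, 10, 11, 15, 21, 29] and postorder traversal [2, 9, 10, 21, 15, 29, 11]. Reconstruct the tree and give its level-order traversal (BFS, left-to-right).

Inorder:   [2, 9, 10, 11, 15, 21, 29]
Postorder: [2, 9, 10, 21, 15, 29, 11]
Algorithm: postorder visits root last, so walk postorder right-to-left;
each value is the root of the current inorder slice — split it at that
value, recurse on the right subtree first, then the left.
Recursive splits:
  root=11; inorder splits into left=[2, 9, 10], right=[15, 21, 29]
  root=29; inorder splits into left=[15, 21], right=[]
  root=15; inorder splits into left=[], right=[21]
  root=21; inorder splits into left=[], right=[]
  root=10; inorder splits into left=[2, 9], right=[]
  root=9; inorder splits into left=[2], right=[]
  root=2; inorder splits into left=[], right=[]
Reconstructed level-order: [11, 10, 29, 9, 15, 2, 21]


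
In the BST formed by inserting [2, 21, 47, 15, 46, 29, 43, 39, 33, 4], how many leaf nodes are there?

Tree built from: [2, 21, 47, 15, 46, 29, 43, 39, 33, 4]
Tree (level-order array): [2, None, 21, 15, 47, 4, None, 46, None, None, None, 29, None, None, 43, 39, None, 33]
Rule: A leaf has 0 children.
Per-node child counts:
  node 2: 1 child(ren)
  node 21: 2 child(ren)
  node 15: 1 child(ren)
  node 4: 0 child(ren)
  node 47: 1 child(ren)
  node 46: 1 child(ren)
  node 29: 1 child(ren)
  node 43: 1 child(ren)
  node 39: 1 child(ren)
  node 33: 0 child(ren)
Matching nodes: [4, 33]
Count of leaf nodes: 2


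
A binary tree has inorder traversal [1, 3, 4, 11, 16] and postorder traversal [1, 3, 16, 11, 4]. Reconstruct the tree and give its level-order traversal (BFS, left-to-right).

Inorder:   [1, 3, 4, 11, 16]
Postorder: [1, 3, 16, 11, 4]
Algorithm: postorder visits root last, so walk postorder right-to-left;
each value is the root of the current inorder slice — split it at that
value, recurse on the right subtree first, then the left.
Recursive splits:
  root=4; inorder splits into left=[1, 3], right=[11, 16]
  root=11; inorder splits into left=[], right=[16]
  root=16; inorder splits into left=[], right=[]
  root=3; inorder splits into left=[1], right=[]
  root=1; inorder splits into left=[], right=[]
Reconstructed level-order: [4, 3, 11, 1, 16]


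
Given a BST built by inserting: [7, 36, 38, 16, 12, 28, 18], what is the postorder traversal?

Tree insertion order: [7, 36, 38, 16, 12, 28, 18]
Tree (level-order array): [7, None, 36, 16, 38, 12, 28, None, None, None, None, 18]
Postorder traversal: [12, 18, 28, 16, 38, 36, 7]


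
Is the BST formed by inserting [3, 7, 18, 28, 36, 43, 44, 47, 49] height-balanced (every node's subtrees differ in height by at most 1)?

Tree (level-order array): [3, None, 7, None, 18, None, 28, None, 36, None, 43, None, 44, None, 47, None, 49]
Definition: a tree is height-balanced if, at every node, |h(left) - h(right)| <= 1 (empty subtree has height -1).
Bottom-up per-node check:
  node 49: h_left=-1, h_right=-1, diff=0 [OK], height=0
  node 47: h_left=-1, h_right=0, diff=1 [OK], height=1
  node 44: h_left=-1, h_right=1, diff=2 [FAIL (|-1-1|=2 > 1)], height=2
  node 43: h_left=-1, h_right=2, diff=3 [FAIL (|-1-2|=3 > 1)], height=3
  node 36: h_left=-1, h_right=3, diff=4 [FAIL (|-1-3|=4 > 1)], height=4
  node 28: h_left=-1, h_right=4, diff=5 [FAIL (|-1-4|=5 > 1)], height=5
  node 18: h_left=-1, h_right=5, diff=6 [FAIL (|-1-5|=6 > 1)], height=6
  node 7: h_left=-1, h_right=6, diff=7 [FAIL (|-1-6|=7 > 1)], height=7
  node 3: h_left=-1, h_right=7, diff=8 [FAIL (|-1-7|=8 > 1)], height=8
Node 44 violates the condition: |-1 - 1| = 2 > 1.
Result: Not balanced


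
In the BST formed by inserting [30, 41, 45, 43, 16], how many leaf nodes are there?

Tree built from: [30, 41, 45, 43, 16]
Tree (level-order array): [30, 16, 41, None, None, None, 45, 43]
Rule: A leaf has 0 children.
Per-node child counts:
  node 30: 2 child(ren)
  node 16: 0 child(ren)
  node 41: 1 child(ren)
  node 45: 1 child(ren)
  node 43: 0 child(ren)
Matching nodes: [16, 43]
Count of leaf nodes: 2


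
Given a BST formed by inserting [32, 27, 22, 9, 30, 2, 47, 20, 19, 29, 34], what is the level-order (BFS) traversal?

Tree insertion order: [32, 27, 22, 9, 30, 2, 47, 20, 19, 29, 34]
Tree (level-order array): [32, 27, 47, 22, 30, 34, None, 9, None, 29, None, None, None, 2, 20, None, None, None, None, 19]
BFS from the root, enqueuing left then right child of each popped node:
  queue [32] -> pop 32, enqueue [27, 47], visited so far: [32]
  queue [27, 47] -> pop 27, enqueue [22, 30], visited so far: [32, 27]
  queue [47, 22, 30] -> pop 47, enqueue [34], visited so far: [32, 27, 47]
  queue [22, 30, 34] -> pop 22, enqueue [9], visited so far: [32, 27, 47, 22]
  queue [30, 34, 9] -> pop 30, enqueue [29], visited so far: [32, 27, 47, 22, 30]
  queue [34, 9, 29] -> pop 34, enqueue [none], visited so far: [32, 27, 47, 22, 30, 34]
  queue [9, 29] -> pop 9, enqueue [2, 20], visited so far: [32, 27, 47, 22, 30, 34, 9]
  queue [29, 2, 20] -> pop 29, enqueue [none], visited so far: [32, 27, 47, 22, 30, 34, 9, 29]
  queue [2, 20] -> pop 2, enqueue [none], visited so far: [32, 27, 47, 22, 30, 34, 9, 29, 2]
  queue [20] -> pop 20, enqueue [19], visited so far: [32, 27, 47, 22, 30, 34, 9, 29, 2, 20]
  queue [19] -> pop 19, enqueue [none], visited so far: [32, 27, 47, 22, 30, 34, 9, 29, 2, 20, 19]
Result: [32, 27, 47, 22, 30, 34, 9, 29, 2, 20, 19]


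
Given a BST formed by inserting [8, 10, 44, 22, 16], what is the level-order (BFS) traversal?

Tree insertion order: [8, 10, 44, 22, 16]
Tree (level-order array): [8, None, 10, None, 44, 22, None, 16]
BFS from the root, enqueuing left then right child of each popped node:
  queue [8] -> pop 8, enqueue [10], visited so far: [8]
  queue [10] -> pop 10, enqueue [44], visited so far: [8, 10]
  queue [44] -> pop 44, enqueue [22], visited so far: [8, 10, 44]
  queue [22] -> pop 22, enqueue [16], visited so far: [8, 10, 44, 22]
  queue [16] -> pop 16, enqueue [none], visited so far: [8, 10, 44, 22, 16]
Result: [8, 10, 44, 22, 16]


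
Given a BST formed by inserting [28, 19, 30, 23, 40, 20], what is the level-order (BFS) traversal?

Tree insertion order: [28, 19, 30, 23, 40, 20]
Tree (level-order array): [28, 19, 30, None, 23, None, 40, 20]
BFS from the root, enqueuing left then right child of each popped node:
  queue [28] -> pop 28, enqueue [19, 30], visited so far: [28]
  queue [19, 30] -> pop 19, enqueue [23], visited so far: [28, 19]
  queue [30, 23] -> pop 30, enqueue [40], visited so far: [28, 19, 30]
  queue [23, 40] -> pop 23, enqueue [20], visited so far: [28, 19, 30, 23]
  queue [40, 20] -> pop 40, enqueue [none], visited so far: [28, 19, 30, 23, 40]
  queue [20] -> pop 20, enqueue [none], visited so far: [28, 19, 30, 23, 40, 20]
Result: [28, 19, 30, 23, 40, 20]


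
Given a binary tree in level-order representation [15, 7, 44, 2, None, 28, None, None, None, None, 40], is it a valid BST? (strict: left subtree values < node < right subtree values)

Level-order array: [15, 7, 44, 2, None, 28, None, None, None, None, 40]
Validate using subtree bounds (lo, hi): at each node, require lo < value < hi,
then recurse left with hi=value and right with lo=value.
Preorder trace (stopping at first violation):
  at node 15 with bounds (-inf, +inf): OK
  at node 7 with bounds (-inf, 15): OK
  at node 2 with bounds (-inf, 7): OK
  at node 44 with bounds (15, +inf): OK
  at node 28 with bounds (15, 44): OK
  at node 40 with bounds (28, 44): OK
No violation found at any node.
Result: Valid BST


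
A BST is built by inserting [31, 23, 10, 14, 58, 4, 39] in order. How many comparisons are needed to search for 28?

Search path for 28: 31 -> 23
Found: False
Comparisons: 2


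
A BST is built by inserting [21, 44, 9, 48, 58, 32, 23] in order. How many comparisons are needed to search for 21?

Search path for 21: 21
Found: True
Comparisons: 1


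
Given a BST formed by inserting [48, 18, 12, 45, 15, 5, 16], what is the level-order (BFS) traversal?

Tree insertion order: [48, 18, 12, 45, 15, 5, 16]
Tree (level-order array): [48, 18, None, 12, 45, 5, 15, None, None, None, None, None, 16]
BFS from the root, enqueuing left then right child of each popped node:
  queue [48] -> pop 48, enqueue [18], visited so far: [48]
  queue [18] -> pop 18, enqueue [12, 45], visited so far: [48, 18]
  queue [12, 45] -> pop 12, enqueue [5, 15], visited so far: [48, 18, 12]
  queue [45, 5, 15] -> pop 45, enqueue [none], visited so far: [48, 18, 12, 45]
  queue [5, 15] -> pop 5, enqueue [none], visited so far: [48, 18, 12, 45, 5]
  queue [15] -> pop 15, enqueue [16], visited so far: [48, 18, 12, 45, 5, 15]
  queue [16] -> pop 16, enqueue [none], visited so far: [48, 18, 12, 45, 5, 15, 16]
Result: [48, 18, 12, 45, 5, 15, 16]


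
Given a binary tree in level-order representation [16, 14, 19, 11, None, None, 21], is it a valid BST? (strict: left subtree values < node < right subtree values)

Level-order array: [16, 14, 19, 11, None, None, 21]
Validate using subtree bounds (lo, hi): at each node, require lo < value < hi,
then recurse left with hi=value and right with lo=value.
Preorder trace (stopping at first violation):
  at node 16 with bounds (-inf, +inf): OK
  at node 14 with bounds (-inf, 16): OK
  at node 11 with bounds (-inf, 14): OK
  at node 19 with bounds (16, +inf): OK
  at node 21 with bounds (19, +inf): OK
No violation found at any node.
Result: Valid BST


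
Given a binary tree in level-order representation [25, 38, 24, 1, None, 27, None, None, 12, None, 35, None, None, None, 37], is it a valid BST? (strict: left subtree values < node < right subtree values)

Level-order array: [25, 38, 24, 1, None, 27, None, None, 12, None, 35, None, None, None, 37]
Validate using subtree bounds (lo, hi): at each node, require lo < value < hi,
then recurse left with hi=value and right with lo=value.
Preorder trace (stopping at first violation):
  at node 25 with bounds (-inf, +inf): OK
  at node 38 with bounds (-inf, 25): VIOLATION
Node 38 violates its bound: not (-inf < 38 < 25).
Result: Not a valid BST


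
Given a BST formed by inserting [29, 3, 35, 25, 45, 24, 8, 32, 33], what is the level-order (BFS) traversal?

Tree insertion order: [29, 3, 35, 25, 45, 24, 8, 32, 33]
Tree (level-order array): [29, 3, 35, None, 25, 32, 45, 24, None, None, 33, None, None, 8]
BFS from the root, enqueuing left then right child of each popped node:
  queue [29] -> pop 29, enqueue [3, 35], visited so far: [29]
  queue [3, 35] -> pop 3, enqueue [25], visited so far: [29, 3]
  queue [35, 25] -> pop 35, enqueue [32, 45], visited so far: [29, 3, 35]
  queue [25, 32, 45] -> pop 25, enqueue [24], visited so far: [29, 3, 35, 25]
  queue [32, 45, 24] -> pop 32, enqueue [33], visited so far: [29, 3, 35, 25, 32]
  queue [45, 24, 33] -> pop 45, enqueue [none], visited so far: [29, 3, 35, 25, 32, 45]
  queue [24, 33] -> pop 24, enqueue [8], visited so far: [29, 3, 35, 25, 32, 45, 24]
  queue [33, 8] -> pop 33, enqueue [none], visited so far: [29, 3, 35, 25, 32, 45, 24, 33]
  queue [8] -> pop 8, enqueue [none], visited so far: [29, 3, 35, 25, 32, 45, 24, 33, 8]
Result: [29, 3, 35, 25, 32, 45, 24, 33, 8]


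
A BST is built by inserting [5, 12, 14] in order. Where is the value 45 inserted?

Starting tree (level order): [5, None, 12, None, 14]
Insertion path: 5 -> 12 -> 14
Result: insert 45 as right child of 14
Final tree (level order): [5, None, 12, None, 14, None, 45]


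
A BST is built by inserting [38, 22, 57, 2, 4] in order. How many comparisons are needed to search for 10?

Search path for 10: 38 -> 22 -> 2 -> 4
Found: False
Comparisons: 4


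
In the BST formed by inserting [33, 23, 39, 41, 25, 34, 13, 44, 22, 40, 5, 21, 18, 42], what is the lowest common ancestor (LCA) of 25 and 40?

Tree insertion order: [33, 23, 39, 41, 25, 34, 13, 44, 22, 40, 5, 21, 18, 42]
Tree (level-order array): [33, 23, 39, 13, 25, 34, 41, 5, 22, None, None, None, None, 40, 44, None, None, 21, None, None, None, 42, None, 18]
In a BST, the LCA of p=25, q=40 is the first node v on the
root-to-leaf path with p <= v <= q (go left if both < v, right if both > v).
Walk from root:
  at 33: 25 <= 33 <= 40, this is the LCA
LCA = 33
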